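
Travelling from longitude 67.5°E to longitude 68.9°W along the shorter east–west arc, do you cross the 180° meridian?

Signed shortest Δλ = ((-68.9 − 67.5 + 180) mod 360) − 180 = -136.4°.
Going west by 136.4° from +67.5° reaches -68.9° without touching 180°.

No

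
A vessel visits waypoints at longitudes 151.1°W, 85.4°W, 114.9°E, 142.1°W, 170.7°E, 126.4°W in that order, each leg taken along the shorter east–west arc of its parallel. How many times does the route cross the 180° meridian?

Leg 1: -151.1° → -85.4°, shortest Δλ = 65.7° (east) — does not cross 180°.
Leg 2: -85.4° → +114.9°, shortest Δλ = -159.7° (west) — crosses 180°.
Leg 3: +114.9° → -142.1°, shortest Δλ = 103.0° (east) — crosses 180°.
Leg 4: -142.1° → +170.7°, shortest Δλ = -47.2° (west) — crosses 180°.
Leg 5: +170.7° → -126.4°, shortest Δλ = 62.9° (east) — crosses 180°.
Total crossings: 4.

4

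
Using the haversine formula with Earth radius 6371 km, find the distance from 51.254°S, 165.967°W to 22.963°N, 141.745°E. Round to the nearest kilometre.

9700 km

Δλ = 141.745 − -165.967 = 307.712°; wrapped into (−180°, 180°]: -52.288°.
Δφ = 22.963 − -51.254 = 74.217°.
a = sin²(Δφ/2) + cos φ₁ · cos φ₂ · sin²(Δλ/2) = 0.475888.
c = 2·atan2(√a, √(1−a)) = 1.52255 rad → d = 6371·c ≈ 9700.19 km.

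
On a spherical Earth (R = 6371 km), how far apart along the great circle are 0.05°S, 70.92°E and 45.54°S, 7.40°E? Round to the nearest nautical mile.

4309 nmi

Δλ = 7.40 − 70.92 = -63.52°.
Δφ = -45.54 − -0.05 = -45.49°.
a = sin²(Δφ/2) + cos φ₁ · cos φ₂ · sin²(Δλ/2) = 0.343537.
c = 2·atan2(√a, √(1−a)) = 1.25252 rad → d = 6371·c ≈ 7979.83 km ≈ 4308.76 nmi.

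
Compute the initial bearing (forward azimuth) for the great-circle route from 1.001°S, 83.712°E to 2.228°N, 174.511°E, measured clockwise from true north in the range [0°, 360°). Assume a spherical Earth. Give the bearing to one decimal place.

Δλ = 174.511 − 83.712 = 90.799°.
θ = atan2( sin Δλ · cos φ₂ , cos φ₁ · sin φ₂ − sin φ₁ · cos φ₂ · cos Δλ )
  = atan2(0.99915, 0.03863) = 87.786° → normalised to [0°, 360°): 87.786°.

87.8°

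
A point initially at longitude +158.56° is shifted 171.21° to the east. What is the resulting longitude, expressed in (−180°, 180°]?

Start at +158.56°; shift +171.21° → +329.77°.
+329.77° lies outside (−180°, 180°]; subtract 360° → -30.23°.

-30.23°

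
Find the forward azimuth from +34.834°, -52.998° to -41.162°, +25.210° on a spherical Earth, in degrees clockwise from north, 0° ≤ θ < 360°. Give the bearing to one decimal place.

130.4°

Δλ = 25.210 − -52.998 = 78.208°.
θ = atan2( sin Δλ · cos φ₂ , cos φ₁ · sin φ₂ − sin φ₁ · cos φ₂ · cos Δλ )
  = atan2(0.73696, -0.62813) = 130.442° → normalised to [0°, 360°): 130.442°.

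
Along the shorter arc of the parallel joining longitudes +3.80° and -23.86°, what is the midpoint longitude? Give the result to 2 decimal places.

Signed shortest Δλ from +3.80° to -23.86° is -27.66°.
Midpoint longitude = +3.80° + (-27.66°)/2 = +3.80° − 13.83° = -10.03°.

-10.03°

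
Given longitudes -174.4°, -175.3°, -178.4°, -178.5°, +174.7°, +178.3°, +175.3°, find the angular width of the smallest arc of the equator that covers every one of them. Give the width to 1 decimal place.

Sort the longitudes: -178.5°, -178.4°, -175.3°, -174.4°, +174.7°, +175.3°, +178.3°.
Eastward gaps between consecutive values (wrapping around): 0.1°, 3.1°, 0.9°, 349.1°, 0.6°, 3.0°, 3.2°.
Largest gap = 349.1° ⇒ minimal covering band is its complement: 360° − 349.1° = 10.9°.
Band runs from +174.7° eastward to -174.4°, crossing the antimeridian.

10.9°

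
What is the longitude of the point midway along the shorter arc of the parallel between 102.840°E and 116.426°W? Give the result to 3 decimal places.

Signed shortest Δλ from +102.840° to -116.426° is +140.734°.
Midpoint longitude = +102.840° + (+140.734°)/2 = +102.840° + 70.367° = +173.207°.
(The naïve average (+102.840 + -116.426)/2 = -6.793° is on the wrong side of the globe.)

173.207°E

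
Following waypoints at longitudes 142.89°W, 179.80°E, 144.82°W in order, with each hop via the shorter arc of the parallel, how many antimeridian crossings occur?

2

Leg 1: -142.89° → +179.80°, shortest Δλ = -37.31° (west) — crosses 180°.
Leg 2: +179.80° → -144.82°, shortest Δλ = 35.38° (east) — crosses 180°.
Total crossings: 2.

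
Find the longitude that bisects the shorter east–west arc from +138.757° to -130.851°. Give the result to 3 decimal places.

Signed shortest Δλ from +138.757° to -130.851° is +90.392°.
Midpoint longitude = +138.757° + (+90.392°)/2 = +138.757° + 45.196° = +183.953°.
Normalise into (−180°, 180°]: -176.047°.
(The naïve average (+138.757 + -130.851)/2 = 3.953° is on the wrong side of the globe.)

-176.047°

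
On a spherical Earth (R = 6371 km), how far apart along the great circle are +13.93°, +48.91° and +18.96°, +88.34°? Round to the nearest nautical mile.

2286 nmi

Δλ = 88.34 − 48.91 = 39.43°.
Δφ = 18.96 − 13.93 = 5.03°.
a = sin²(Δφ/2) + cos φ₁ · cos φ₂ · sin²(Δλ/2) = 0.106386.
c = 2·atan2(√a, √(1−a)) = 0.66449 rad → d = 6371·c ≈ 4233.49 km ≈ 2285.90 nmi.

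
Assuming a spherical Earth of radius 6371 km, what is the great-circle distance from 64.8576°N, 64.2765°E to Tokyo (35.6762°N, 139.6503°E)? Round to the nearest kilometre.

Δλ = 139.6503 − 64.2765 = 75.3738°.
Δφ = 35.6762 − 64.8576 = -29.1814°.
a = sin²(Δφ/2) + cos φ₁ · cos φ₂ · sin²(Δλ/2) = 0.192451.
c = 2·atan2(√a, √(1−a)) = 0.90829 rad → d = 6371·c ≈ 5786.69 km.

5787 km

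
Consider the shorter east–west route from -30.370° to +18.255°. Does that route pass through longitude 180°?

Signed shortest Δλ = ((18.255 − -30.370 + 180) mod 360) − 180 = 48.625°.
Going east by 48.625° from -30.370° reaches +18.255° without touching 180°.

No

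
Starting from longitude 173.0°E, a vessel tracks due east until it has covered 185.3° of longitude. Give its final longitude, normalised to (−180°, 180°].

1.7°W

Start at +173.0°; shift +185.3° → +358.3°.
+358.3° lies outside (−180°, 180°]; subtract 360° → -1.7°.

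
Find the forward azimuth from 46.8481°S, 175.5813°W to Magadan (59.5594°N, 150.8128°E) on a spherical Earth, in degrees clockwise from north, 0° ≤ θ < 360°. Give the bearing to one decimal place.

Δλ = 150.8128 − -175.5813 = 326.3941°; wrapped into (−180°, 180°]: -33.6059°.
θ = atan2( sin Δλ · cos φ₂ , cos φ₁ · sin φ₂ − sin φ₁ · cos φ₂ · cos Δλ )
  = atan2(-0.28042, 0.89750) = -17.351° → normalised to [0°, 360°): 342.649°.

342.6°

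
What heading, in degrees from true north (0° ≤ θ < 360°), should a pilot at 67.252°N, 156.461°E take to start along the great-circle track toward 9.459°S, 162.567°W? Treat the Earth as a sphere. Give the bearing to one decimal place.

139.2°

Δλ = -162.567 − 156.461 = -319.028°; wrapped into (−180°, 180°]: 40.972°.
θ = atan2( sin Δλ · cos φ₂ , cos φ₁ · sin φ₂ − sin φ₁ · cos φ₂ · cos Δλ )
  = atan2(0.64678, -0.75038) = 139.241° → normalised to [0°, 360°): 139.241°.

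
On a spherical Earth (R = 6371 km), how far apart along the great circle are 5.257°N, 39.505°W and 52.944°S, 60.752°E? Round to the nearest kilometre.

11160 km

Δλ = 60.752 − -39.505 = 100.257°.
Δφ = -52.944 − 5.257 = -58.201°.
a = sin²(Δφ/2) + cos φ₁ · cos φ₂ · sin²(Δλ/2) = 0.589984.
c = 2·atan2(√a, √(1−a)) = 1.75175 rad → d = 6371·c ≈ 11160.41 km.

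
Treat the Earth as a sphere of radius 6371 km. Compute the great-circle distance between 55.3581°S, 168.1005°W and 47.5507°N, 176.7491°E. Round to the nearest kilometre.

Δλ = 176.7491 − -168.1005 = 344.8496°; wrapped into (−180°, 180°]: -15.1504°.
Δφ = 47.5507 − -55.3581 = 102.9088°.
a = sin²(Δφ/2) + cos φ₁ · cos φ₂ · sin²(Δλ/2) = 0.618367.
c = 2·atan2(√a, √(1−a)) = 1.80980 rad → d = 6371·c ≈ 11530.24 km.

11530 km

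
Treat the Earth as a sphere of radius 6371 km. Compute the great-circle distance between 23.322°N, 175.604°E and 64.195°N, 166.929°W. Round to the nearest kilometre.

4722 km

Δλ = -166.929 − 175.604 = -342.533°; wrapped into (−180°, 180°]: 17.467°.
Δφ = 64.195 − 23.322 = 40.873°.
a = sin²(Δφ/2) + cos φ₁ · cos φ₂ · sin²(Δλ/2) = 0.131135.
c = 2·atan2(√a, √(1−a)) = 0.74109 rad → d = 6371·c ≈ 4721.52 km.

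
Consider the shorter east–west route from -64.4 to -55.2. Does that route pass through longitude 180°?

Signed shortest Δλ = ((-55.2 − -64.4 + 180) mod 360) − 180 = 9.2°.
Going east by 9.2° from -64.4° reaches -55.2° without touching 180°.

No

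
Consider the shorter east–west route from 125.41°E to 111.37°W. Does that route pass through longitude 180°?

Naïve |-111.37 − 125.41| = 236.78° > 180°, so the shorter arc goes the other way round — across 180°.
Signed shortest Δλ = ((-111.37 − 125.41 + 180) mod 360) − 180 = 123.22°.
Going east by 123.22° from +125.41° passes through 180° before reaching -111.37°.

Yes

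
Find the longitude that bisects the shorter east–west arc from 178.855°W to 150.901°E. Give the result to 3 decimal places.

Signed shortest Δλ from -178.855° to +150.901° is -30.244°.
Midpoint longitude = -178.855° + (-30.244°)/2 = -178.855° − 15.122° = -193.977°.
Normalise into (−180°, 180°]: +166.023°.
(The naïve average (-178.855 + +150.901)/2 = -13.977° is on the wrong side of the globe.)

166.023°E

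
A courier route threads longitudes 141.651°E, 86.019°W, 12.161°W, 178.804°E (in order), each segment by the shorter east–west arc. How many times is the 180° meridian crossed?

Leg 1: +141.651° → -86.019°, shortest Δλ = 132.33° (east) — crosses 180°.
Leg 2: -86.019° → -12.161°, shortest Δλ = 73.858° (east) — does not cross 180°.
Leg 3: -12.161° → +178.804°, shortest Δλ = -169.035° (west) — crosses 180°.
Total crossings: 2.

2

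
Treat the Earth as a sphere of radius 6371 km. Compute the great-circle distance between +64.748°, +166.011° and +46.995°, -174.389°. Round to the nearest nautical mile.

1242 nmi

Δλ = -174.389 − 166.011 = -340.400°; wrapped into (−180°, 180°]: 19.600°.
Δφ = 46.995 − 64.748 = -17.753°.
a = sin²(Δφ/2) + cos φ₁ · cos φ₂ · sin²(Δλ/2) = 0.032240.
c = 2·atan2(√a, √(1−a)) = 0.36107 rad → d = 6371·c ≈ 2300.36 km ≈ 1242.09 nmi.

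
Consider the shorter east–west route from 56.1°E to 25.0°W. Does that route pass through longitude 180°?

Signed shortest Δλ = ((-25.0 − 56.1 + 180) mod 360) − 180 = -81.1°.
Going west by 81.1° from +56.1° reaches -25.0° without touching 180°.

No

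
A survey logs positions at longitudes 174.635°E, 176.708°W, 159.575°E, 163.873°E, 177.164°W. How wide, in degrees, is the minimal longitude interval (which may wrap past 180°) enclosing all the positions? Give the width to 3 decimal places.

23.717°

Sort the longitudes: -177.164°, -176.708°, +159.575°, +163.873°, +174.635°.
Eastward gaps between consecutive values (wrapping around): 0.456°, 336.283°, 4.298°, 10.762°, 8.201°.
Largest gap = 336.283° ⇒ minimal covering band is its complement: 360° − 336.283° = 23.717°.
Band runs from +159.575° eastward to -176.708°, crossing the antimeridian.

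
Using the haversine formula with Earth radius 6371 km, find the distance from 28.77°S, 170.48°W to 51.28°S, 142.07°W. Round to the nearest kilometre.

Δλ = -142.07 − -170.48 = 28.41°.
Δφ = -51.28 − -28.77 = -22.51°.
a = sin²(Δφ/2) + cos φ₁ · cos φ₂ · sin²(Δλ/2) = 0.071111.
c = 2·atan2(√a, √(1−a)) = 0.53986 rad → d = 6371·c ≈ 3439.48 km.

3439 km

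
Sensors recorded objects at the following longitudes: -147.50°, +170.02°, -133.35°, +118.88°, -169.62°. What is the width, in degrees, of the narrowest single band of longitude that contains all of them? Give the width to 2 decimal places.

107.77°

Sort the longitudes: -169.62°, -147.50°, -133.35°, +118.88°, +170.02°.
Eastward gaps between consecutive values (wrapping around): 22.12°, 14.15°, 252.23°, 51.14°, 20.36°.
Largest gap = 252.23° ⇒ minimal covering band is its complement: 360° − 252.23° = 107.77°.
Band runs from +118.88° eastward to -133.35°, crossing the antimeridian.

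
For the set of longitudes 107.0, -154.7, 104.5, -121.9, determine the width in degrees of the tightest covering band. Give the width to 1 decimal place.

Sort the longitudes: -154.7°, -121.9°, +104.5°, +107.0°.
Eastward gaps between consecutive values (wrapping around): 32.8°, 226.4°, 2.5°, 98.3°.
Largest gap = 226.4° ⇒ minimal covering band is its complement: 360° − 226.4° = 133.6°.
Band runs from +104.5° eastward to -121.9°, crossing the antimeridian.

133.6°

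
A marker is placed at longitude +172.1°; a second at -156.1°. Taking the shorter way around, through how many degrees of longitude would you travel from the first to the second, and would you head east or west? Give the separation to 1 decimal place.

Raw difference: -156.1 − 172.1 = -328.2°.
Normalise into (−180°, 180°]: -328.2° + 360° = 31.8°.
Positive ⇒ the second point lies to the east; separation 31.8°.

31.8° east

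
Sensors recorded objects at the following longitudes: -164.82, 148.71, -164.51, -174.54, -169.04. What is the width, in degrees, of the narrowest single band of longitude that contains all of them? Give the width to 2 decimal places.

Sort the longitudes: -174.54°, -169.04°, -164.82°, -164.51°, +148.71°.
Eastward gaps between consecutive values (wrapping around): 5.50°, 4.22°, 0.31°, 313.22°, 36.75°.
Largest gap = 313.22° ⇒ minimal covering band is its complement: 360° − 313.22° = 46.78°.
Band runs from +148.71° eastward to -164.51°, crossing the antimeridian.

46.78°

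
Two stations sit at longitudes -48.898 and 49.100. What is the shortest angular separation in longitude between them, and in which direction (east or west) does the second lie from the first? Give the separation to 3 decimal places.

97.998° east

Raw difference: 49.100 − -48.898 = 97.998°.
Normalise into (−180°, 180°]: 97.998° stays 97.998°.
Positive ⇒ the second point lies to the east; separation 97.998°.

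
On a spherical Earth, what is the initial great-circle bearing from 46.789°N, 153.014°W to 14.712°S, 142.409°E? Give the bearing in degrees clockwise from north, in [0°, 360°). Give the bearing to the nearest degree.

241°

Δλ = 142.409 − -153.014 = 295.423°; wrapped into (−180°, 180°]: -64.577°.
θ = atan2( sin Δλ · cos φ₂ , cos φ₁ · sin φ₂ − sin φ₁ · cos φ₂ · cos Δλ )
  = atan2(-0.87355, -0.47651) = -118.612° → normalised to [0°, 360°): 241.388°.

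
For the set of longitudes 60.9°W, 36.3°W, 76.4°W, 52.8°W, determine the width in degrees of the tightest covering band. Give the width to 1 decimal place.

Sort the longitudes: -76.4°, -60.9°, -52.8°, -36.3°.
Eastward gaps between consecutive values (wrapping around): 15.5°, 8.1°, 16.5°, 319.9°.
Largest gap = 319.9° ⇒ minimal covering band is its complement: 360° − 319.9° = 40.1°.
Band runs from -76.4° eastward to -36.3°.

40.1°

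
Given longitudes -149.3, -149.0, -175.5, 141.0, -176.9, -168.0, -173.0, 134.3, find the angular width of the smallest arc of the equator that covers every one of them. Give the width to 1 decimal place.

Sort the longitudes: -176.9°, -175.5°, -173.0°, -168.0°, -149.3°, -149.0°, +134.3°, +141.0°.
Eastward gaps between consecutive values (wrapping around): 1.4°, 2.5°, 5.0°, 18.7°, 0.3°, 283.3°, 6.7°, 42.1°.
Largest gap = 283.3° ⇒ minimal covering band is its complement: 360° − 283.3° = 76.7°.
Band runs from +134.3° eastward to -149.0°, crossing the antimeridian.

76.7°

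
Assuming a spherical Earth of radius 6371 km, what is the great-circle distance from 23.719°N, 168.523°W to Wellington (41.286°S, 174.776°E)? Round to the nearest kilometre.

Δλ = 174.776 − -168.523 = 343.299°; wrapped into (−180°, 180°]: -16.701°.
Δφ = -41.286 − 23.719 = -65.005°.
a = sin²(Δφ/2) + cos φ₁ · cos φ₂ · sin²(Δλ/2) = 0.303240.
c = 2·atan2(√a, √(1−a)) = 1.16634 rad → d = 6371·c ≈ 7430.75 km.

7431 km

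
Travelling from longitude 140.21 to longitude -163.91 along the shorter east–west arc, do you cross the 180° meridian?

Naïve |-163.91 − 140.21| = 304.12° > 180°, so the shorter arc goes the other way round — across 180°.
Signed shortest Δλ = ((-163.91 − 140.21 + 180) mod 360) − 180 = 55.88°.
Going east by 55.88° from +140.21° passes through 180° before reaching -163.91°.

Yes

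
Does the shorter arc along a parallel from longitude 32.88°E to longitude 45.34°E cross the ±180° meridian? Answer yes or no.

Signed shortest Δλ = ((45.34 − 32.88 + 180) mod 360) − 180 = 12.46°.
Going east by 12.46° from +32.88° reaches +45.34° without touching 180°.

No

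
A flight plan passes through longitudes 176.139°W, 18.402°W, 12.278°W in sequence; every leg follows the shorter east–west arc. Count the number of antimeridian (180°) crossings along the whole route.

Leg 1: -176.139° → -18.402°, shortest Δλ = 157.737° (east) — does not cross 180°.
Leg 2: -18.402° → -12.278°, shortest Δλ = 6.124° (east) — does not cross 180°.
Total crossings: 0.

0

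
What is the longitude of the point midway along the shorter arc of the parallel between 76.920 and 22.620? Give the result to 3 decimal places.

Signed shortest Δλ from +76.920° to +22.620° is -54.300°.
Midpoint longitude = +76.920° + (-54.300°)/2 = +76.920° − 27.150° = +49.770°.

+49.770°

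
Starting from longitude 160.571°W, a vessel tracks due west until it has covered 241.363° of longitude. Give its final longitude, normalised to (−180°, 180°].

Start at -160.571°; shift −241.363° → -401.934°.
-401.934° lies outside (−180°, 180°]; add 360° → -41.934°.

41.934°W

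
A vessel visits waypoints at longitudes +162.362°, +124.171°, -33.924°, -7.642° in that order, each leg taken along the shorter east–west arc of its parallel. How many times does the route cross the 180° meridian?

0

Leg 1: +162.362° → +124.171°, shortest Δλ = -38.191° (west) — does not cross 180°.
Leg 2: +124.171° → -33.924°, shortest Δλ = -158.095° (west) — does not cross 180°.
Leg 3: -33.924° → -7.642°, shortest Δλ = 26.282° (east) — does not cross 180°.
Total crossings: 0.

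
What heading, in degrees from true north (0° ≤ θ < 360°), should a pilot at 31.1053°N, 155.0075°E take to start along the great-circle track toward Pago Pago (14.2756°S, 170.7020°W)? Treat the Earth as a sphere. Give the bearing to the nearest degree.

139°

Δλ = -170.7020 − 155.0075 = -325.7095°; wrapped into (−180°, 180°]: 34.2905°.
θ = atan2( sin Δλ · cos φ₂ , cos φ₁ · sin φ₂ − sin φ₁ · cos φ₂ · cos Δλ )
  = atan2(0.54599, -0.62477) = 138.850° → normalised to [0°, 360°): 138.850°.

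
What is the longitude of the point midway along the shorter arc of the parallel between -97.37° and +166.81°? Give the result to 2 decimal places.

Signed shortest Δλ from -97.37° to +166.81° is -95.82°.
Midpoint longitude = -97.37° + (-95.82°)/2 = -97.37° − 47.91° = -145.28°.
(The naïve average (-97.37 + +166.81)/2 = 34.72° is on the wrong side of the globe.)

-145.28°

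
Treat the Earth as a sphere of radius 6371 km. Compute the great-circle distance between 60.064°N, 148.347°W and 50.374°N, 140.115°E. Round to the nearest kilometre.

4426 km

Δλ = 140.115 − -148.347 = 288.462°; wrapped into (−180°, 180°]: -71.538°.
Δφ = 50.374 − 60.064 = -9.690°.
a = sin²(Δφ/2) + cos φ₁ · cos φ₂ · sin²(Δλ/2) = 0.115874.
c = 2·atan2(√a, √(1−a)) = 0.69469 rad → d = 6371·c ≈ 4425.88 km.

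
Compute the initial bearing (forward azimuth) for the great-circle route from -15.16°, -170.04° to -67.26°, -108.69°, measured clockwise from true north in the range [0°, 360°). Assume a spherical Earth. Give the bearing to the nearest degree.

158°

Δλ = -108.69 − -170.04 = 61.35°.
θ = atan2( sin Δλ · cos φ₂ , cos φ₁ · sin φ₂ − sin φ₁ · cos φ₂ · cos Δλ )
  = atan2(0.33922, -0.84171) = 158.050° → normalised to [0°, 360°): 158.050°.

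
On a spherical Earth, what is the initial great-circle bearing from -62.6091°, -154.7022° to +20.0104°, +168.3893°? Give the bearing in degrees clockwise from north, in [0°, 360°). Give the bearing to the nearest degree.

326°

Δλ = 168.3893 − -154.7022 = 323.0915°; wrapped into (−180°, 180°]: -36.9085°.
θ = atan2( sin Δλ · cos φ₂ , cos φ₁ · sin φ₂ − sin φ₁ · cos φ₂ · cos Δλ )
  = atan2(-0.56428, 0.82452) = -34.387° → normalised to [0°, 360°): 325.613°.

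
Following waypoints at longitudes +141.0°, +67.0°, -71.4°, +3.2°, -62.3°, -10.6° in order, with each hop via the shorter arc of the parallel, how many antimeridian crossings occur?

0

Leg 1: +141.0° → +67.0°, shortest Δλ = -74.0° (west) — does not cross 180°.
Leg 2: +67.0° → -71.4°, shortest Δλ = -138.4° (west) — does not cross 180°.
Leg 3: -71.4° → +3.2°, shortest Δλ = 74.6° (east) — does not cross 180°.
Leg 4: +3.2° → -62.3°, shortest Δλ = -65.5° (west) — does not cross 180°.
Leg 5: -62.3° → -10.6°, shortest Δλ = 51.7° (east) — does not cross 180°.
Total crossings: 0.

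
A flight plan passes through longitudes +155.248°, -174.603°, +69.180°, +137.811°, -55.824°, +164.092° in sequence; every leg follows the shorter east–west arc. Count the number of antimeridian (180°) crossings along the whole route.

Leg 1: +155.248° → -174.603°, shortest Δλ = 30.149° (east) — crosses 180°.
Leg 2: -174.603° → +69.180°, shortest Δλ = -116.217° (west) — crosses 180°.
Leg 3: +69.180° → +137.811°, shortest Δλ = 68.631° (east) — does not cross 180°.
Leg 4: +137.811° → -55.824°, shortest Δλ = 166.365° (east) — crosses 180°.
Leg 5: -55.824° → +164.092°, shortest Δλ = -140.084° (west) — crosses 180°.
Total crossings: 4.

4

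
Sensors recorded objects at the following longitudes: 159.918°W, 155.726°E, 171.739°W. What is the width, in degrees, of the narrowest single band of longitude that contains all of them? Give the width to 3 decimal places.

44.356°

Sort the longitudes: -171.739°, -159.918°, +155.726°.
Eastward gaps between consecutive values (wrapping around): 11.821°, 315.644°, 32.535°.
Largest gap = 315.644° ⇒ minimal covering band is its complement: 360° − 315.644° = 44.356°.
Band runs from +155.726° eastward to -159.918°, crossing the antimeridian.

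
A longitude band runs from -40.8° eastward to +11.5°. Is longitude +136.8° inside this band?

Band width going east from -40.8° to +11.5°: ((11.5 − -40.8) mod 360) = 52.3°.
Offset of +136.8° east of the west edge: ((136.8 − -40.8) mod 360) = 177.6°.
177.6° > 52.3° ⇒ outside.

No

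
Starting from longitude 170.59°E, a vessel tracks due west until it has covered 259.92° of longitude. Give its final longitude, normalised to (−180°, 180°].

89.33°W

Start at +170.59°; shift −259.92° → -89.33°.
-89.33° already lies in (−180°, 180°].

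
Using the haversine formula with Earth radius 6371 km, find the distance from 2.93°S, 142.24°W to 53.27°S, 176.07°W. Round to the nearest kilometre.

6395 km

Δλ = -176.07 − -142.24 = -33.83°.
Δφ = -53.27 − -2.93 = -50.34°.
a = sin²(Δφ/2) + cos φ₁ · cos φ₂ · sin²(Δλ/2) = 0.231445.
c = 2·atan2(√a, √(1−a)) = 1.00379 rad → d = 6371·c ≈ 6395.14 km.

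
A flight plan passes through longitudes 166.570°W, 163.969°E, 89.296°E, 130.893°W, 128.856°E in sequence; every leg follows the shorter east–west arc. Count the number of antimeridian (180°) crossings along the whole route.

3

Leg 1: -166.570° → +163.969°, shortest Δλ = -29.461° (west) — crosses 180°.
Leg 2: +163.969° → +89.296°, shortest Δλ = -74.673° (west) — does not cross 180°.
Leg 3: +89.296° → -130.893°, shortest Δλ = 139.811° (east) — crosses 180°.
Leg 4: -130.893° → +128.856°, shortest Δλ = -100.251° (west) — crosses 180°.
Total crossings: 3.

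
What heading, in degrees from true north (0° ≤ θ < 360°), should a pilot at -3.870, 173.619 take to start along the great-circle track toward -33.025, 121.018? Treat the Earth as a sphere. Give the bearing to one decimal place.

Δλ = 121.018 − 173.619 = -52.601°.
θ = atan2( sin Δλ · cos φ₂ , cos φ₁ · sin φ₂ − sin φ₁ · cos φ₂ · cos Δλ )
  = atan2(-0.66607, -0.50939) = -127.408° → normalised to [0°, 360°): 232.592°.

232.6°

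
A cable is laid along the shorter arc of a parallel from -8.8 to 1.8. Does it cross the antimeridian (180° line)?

Signed shortest Δλ = ((1.8 − -8.8 + 180) mod 360) − 180 = 10.6°.
Going east by 10.6° from -8.8° reaches +1.8° without touching 180°.

No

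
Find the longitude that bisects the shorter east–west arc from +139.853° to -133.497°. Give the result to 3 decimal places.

-176.822°

Signed shortest Δλ from +139.853° to -133.497° is +86.650°.
Midpoint longitude = +139.853° + (+86.650°)/2 = +139.853° + 43.325° = +183.178°.
Normalise into (−180°, 180°]: -176.822°.
(The naïve average (+139.853 + -133.497)/2 = 3.178° is on the wrong side of the globe.)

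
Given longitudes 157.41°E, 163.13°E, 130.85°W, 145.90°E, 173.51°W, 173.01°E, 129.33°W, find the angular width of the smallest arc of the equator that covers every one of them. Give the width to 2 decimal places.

84.77°

Sort the longitudes: -173.51°, -130.85°, -129.33°, +145.90°, +157.41°, +163.13°, +173.01°.
Eastward gaps between consecutive values (wrapping around): 42.66°, 1.52°, 275.23°, 11.51°, 5.72°, 9.88°, 13.48°.
Largest gap = 275.23° ⇒ minimal covering band is its complement: 360° − 275.23° = 84.77°.
Band runs from +145.90° eastward to -129.33°, crossing the antimeridian.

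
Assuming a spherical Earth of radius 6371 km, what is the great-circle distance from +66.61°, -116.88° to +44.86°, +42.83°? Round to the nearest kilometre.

7500 km

Δλ = 42.83 − -116.88 = 159.71°.
Δφ = 44.86 − 66.61 = -21.75°.
a = sin²(Δφ/2) + cos φ₁ · cos φ₂ · sin²(Δλ/2) = 0.308263.
c = 2·atan2(√a, √(1−a)) = 1.17724 rad → d = 6371·c ≈ 7500.20 km.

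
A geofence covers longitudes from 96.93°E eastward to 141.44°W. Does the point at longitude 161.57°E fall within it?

Band width going east from +96.93° to -141.44°: ((-141.44 − 96.93) mod 360) = 121.63°.
Offset of +161.57° east of the west edge: ((161.57 − 96.93) mod 360) = 64.64°.
64.64° ≤ 121.63° ⇒ inside.

Yes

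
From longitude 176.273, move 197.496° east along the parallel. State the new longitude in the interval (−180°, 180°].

+13.769°

Start at +176.273°; shift +197.496° → +373.769°.
+373.769° lies outside (−180°, 180°]; subtract 360° → +13.769°.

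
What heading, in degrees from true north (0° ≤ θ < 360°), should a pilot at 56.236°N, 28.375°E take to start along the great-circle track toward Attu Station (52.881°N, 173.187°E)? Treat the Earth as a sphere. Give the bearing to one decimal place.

22.2°

Δλ = 173.187 − 28.375 = 144.812°.
θ = atan2( sin Δλ · cos φ₂ , cos φ₁ · sin φ₂ − sin φ₁ · cos φ₂ · cos Δλ )
  = atan2(0.34776, 0.85318) = 22.176° → normalised to [0°, 360°): 22.176°.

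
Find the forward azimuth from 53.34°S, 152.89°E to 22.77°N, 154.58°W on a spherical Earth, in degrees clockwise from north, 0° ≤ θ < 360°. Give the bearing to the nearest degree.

47°

Δλ = -154.58 − 152.89 = -307.47°; wrapped into (−180°, 180°]: 52.53°.
θ = atan2( sin Δλ · cos φ₂ , cos φ₁ · sin φ₂ − sin φ₁ · cos φ₂ · cos Δλ )
  = atan2(0.73182, 0.68106) = 47.057° → normalised to [0°, 360°): 47.057°.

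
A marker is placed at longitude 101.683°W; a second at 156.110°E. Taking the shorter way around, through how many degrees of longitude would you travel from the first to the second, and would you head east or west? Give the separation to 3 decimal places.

102.207° west

Raw difference: 156.110 − -101.683 = 257.793°.
Normalise into (−180°, 180°]: 257.793° − 360° = -102.207°.
Negative ⇒ the second point lies to the west; separation 102.207°.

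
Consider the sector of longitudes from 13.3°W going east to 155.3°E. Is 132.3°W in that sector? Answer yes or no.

No

Band width going east from -13.3° to +155.3°: ((155.3 − -13.3) mod 360) = 168.6°.
Offset of -132.3° east of the west edge: ((-132.3 − -13.3) mod 360) = 241.0°.
241.0° > 168.6° ⇒ outside.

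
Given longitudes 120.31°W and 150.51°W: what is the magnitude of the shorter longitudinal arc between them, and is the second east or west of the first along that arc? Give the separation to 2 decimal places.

Raw difference: -150.51 − -120.31 = -30.2°.
Normalise into (−180°, 180°]: -30.2° stays -30.2°.
Negative ⇒ the second point lies to the west; separation 30.20°.

30.20° west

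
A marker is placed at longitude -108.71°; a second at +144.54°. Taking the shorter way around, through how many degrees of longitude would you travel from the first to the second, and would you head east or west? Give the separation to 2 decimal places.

Raw difference: 144.54 − -108.71 = 253.25°.
Normalise into (−180°, 180°]: 253.25° − 360° = -106.75°.
Negative ⇒ the second point lies to the west; separation 106.75°.

106.75° west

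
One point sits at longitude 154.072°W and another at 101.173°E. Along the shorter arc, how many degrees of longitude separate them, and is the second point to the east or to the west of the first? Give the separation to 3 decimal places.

104.755° west

Raw difference: 101.173 − -154.072 = 255.245°.
Normalise into (−180°, 180°]: 255.245° − 360° = -104.755°.
Negative ⇒ the second point lies to the west; separation 104.755°.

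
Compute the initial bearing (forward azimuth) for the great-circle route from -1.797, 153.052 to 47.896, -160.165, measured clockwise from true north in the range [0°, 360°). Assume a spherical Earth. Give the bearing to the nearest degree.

Δλ = -160.165 − 153.052 = -313.217°; wrapped into (−180°, 180°]: 46.783°.
θ = atan2( sin Δλ · cos φ₂ , cos φ₁ · sin φ₂ − sin φ₁ · cos φ₂ · cos Δλ )
  = atan2(0.48862, 0.75596) = 32.877° → normalised to [0°, 360°): 32.877°.

33°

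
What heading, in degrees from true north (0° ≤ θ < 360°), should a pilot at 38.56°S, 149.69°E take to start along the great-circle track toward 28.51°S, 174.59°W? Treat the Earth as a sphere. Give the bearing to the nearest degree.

82°

Δλ = -174.59 − 149.69 = -324.28°; wrapped into (−180°, 180°]: 35.72°.
θ = atan2( sin Δλ · cos φ₂ , cos φ₁ · sin φ₂ − sin φ₁ · cos φ₂ · cos Δλ )
  = atan2(0.51303, 0.07147) = 82.070° → normalised to [0°, 360°): 82.070°.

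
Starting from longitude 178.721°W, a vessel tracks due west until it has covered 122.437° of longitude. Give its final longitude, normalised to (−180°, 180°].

Start at -178.721°; shift −122.437° → -301.158°.
-301.158° lies outside (−180°, 180°]; add 360° → +58.842°.

58.842°E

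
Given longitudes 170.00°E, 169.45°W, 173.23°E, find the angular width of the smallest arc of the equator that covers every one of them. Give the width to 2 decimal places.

Sort the longitudes: -169.45°, +170.00°, +173.23°.
Eastward gaps between consecutive values (wrapping around): 339.45°, 3.23°, 17.32°.
Largest gap = 339.45° ⇒ minimal covering band is its complement: 360° − 339.45° = 20.55°.
Band runs from +170.00° eastward to -169.45°, crossing the antimeridian.

20.55°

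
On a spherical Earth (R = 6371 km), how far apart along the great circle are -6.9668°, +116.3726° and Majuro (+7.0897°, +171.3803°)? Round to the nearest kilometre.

Δλ = 171.3803 − 116.3726 = 55.0077°.
Δφ = 7.0897 − -6.9668 = 14.0565°.
a = sin²(Δφ/2) + cos φ₁ · cos φ₂ · sin²(Δλ/2) = 0.225045.
c = 2·atan2(√a, √(1−a)) = 0.98854 rad → d = 6371·c ≈ 6297.99 km.

6298 km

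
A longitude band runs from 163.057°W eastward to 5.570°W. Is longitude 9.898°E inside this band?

Band width going east from -163.057° to -5.570°: ((-5.570 − -163.057) mod 360) = 157.487°.
Offset of +9.898° east of the west edge: ((9.898 − -163.057) mod 360) = 172.955°.
172.955° > 157.487° ⇒ outside.

No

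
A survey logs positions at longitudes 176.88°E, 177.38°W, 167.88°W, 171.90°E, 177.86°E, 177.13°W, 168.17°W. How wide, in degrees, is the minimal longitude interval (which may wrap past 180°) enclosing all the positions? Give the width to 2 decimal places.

Sort the longitudes: -177.38°, -177.13°, -168.17°, -167.88°, +171.90°, +176.88°, +177.86°.
Eastward gaps between consecutive values (wrapping around): 0.25°, 8.96°, 0.29°, 339.78°, 4.98°, 0.98°, 4.76°.
Largest gap = 339.78° ⇒ minimal covering band is its complement: 360° − 339.78° = 20.22°.
Band runs from +171.90° eastward to -167.88°, crossing the antimeridian.

20.22°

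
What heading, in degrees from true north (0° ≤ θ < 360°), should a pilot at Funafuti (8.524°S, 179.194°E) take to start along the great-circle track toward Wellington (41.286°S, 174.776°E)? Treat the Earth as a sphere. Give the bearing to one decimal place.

Δλ = 174.776 − 179.194 = -4.418°.
θ = atan2( sin Δλ · cos φ₂ , cos φ₁ · sin φ₂ − sin φ₁ · cos φ₂ · cos Δλ )
  = atan2(-0.05788, -0.54148) = -173.898° → normalised to [0°, 360°): 186.102°.

186.1°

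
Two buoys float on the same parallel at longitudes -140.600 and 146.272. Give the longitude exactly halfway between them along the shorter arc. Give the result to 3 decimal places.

Signed shortest Δλ from -140.600° to +146.272° is -73.128°.
Midpoint longitude = -140.600° + (-73.128°)/2 = -140.600° − 36.564° = -177.164°.
(The naïve average (-140.600 + +146.272)/2 = 2.836° is on the wrong side of the globe.)

-177.164°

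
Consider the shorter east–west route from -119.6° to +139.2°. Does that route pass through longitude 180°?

Yes

Naïve |139.2 − -119.6| = 258.8° > 180°, so the shorter arc goes the other way round — across 180°.
Signed shortest Δλ = ((139.2 − -119.6 + 180) mod 360) − 180 = -101.2°.
Going west by 101.2° from -119.6° passes through 180° before reaching +139.2°.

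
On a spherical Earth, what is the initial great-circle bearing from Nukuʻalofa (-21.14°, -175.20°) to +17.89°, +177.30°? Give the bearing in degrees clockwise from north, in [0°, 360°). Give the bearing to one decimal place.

Δλ = 177.30 − -175.20 = 352.50°; wrapped into (−180°, 180°]: -7.50°.
θ = atan2( sin Δλ · cos φ₂ , cos φ₁ · sin φ₂ − sin φ₁ · cos φ₂ · cos Δλ )
  = atan2(-0.12421, 0.62679) = -11.209° → normalised to [0°, 360°): 348.791°.

348.8°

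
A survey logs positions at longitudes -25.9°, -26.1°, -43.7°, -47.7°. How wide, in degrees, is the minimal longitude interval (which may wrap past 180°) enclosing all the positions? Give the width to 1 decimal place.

21.8°

Sort the longitudes: -47.7°, -43.7°, -26.1°, -25.9°.
Eastward gaps between consecutive values (wrapping around): 4.0°, 17.6°, 0.2°, 338.2°.
Largest gap = 338.2° ⇒ minimal covering band is its complement: 360° − 338.2° = 21.8°.
Band runs from -47.7° eastward to -25.9°.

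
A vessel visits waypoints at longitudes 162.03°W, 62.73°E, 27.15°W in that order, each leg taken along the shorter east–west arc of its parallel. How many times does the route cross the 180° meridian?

Leg 1: -162.03° → +62.73°, shortest Δλ = -135.24° (west) — crosses 180°.
Leg 2: +62.73° → -27.15°, shortest Δλ = -89.88° (west) — does not cross 180°.
Total crossings: 1.

1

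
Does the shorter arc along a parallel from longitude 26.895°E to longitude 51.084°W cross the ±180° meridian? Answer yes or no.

No

Signed shortest Δλ = ((-51.084 − 26.895 + 180) mod 360) − 180 = -77.979°.
Going west by 77.979° from +26.895° reaches -51.084° without touching 180°.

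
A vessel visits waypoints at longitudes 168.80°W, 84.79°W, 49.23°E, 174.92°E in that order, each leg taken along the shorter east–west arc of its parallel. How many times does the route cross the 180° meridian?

Leg 1: -168.80° → -84.79°, shortest Δλ = 84.01° (east) — does not cross 180°.
Leg 2: -84.79° → +49.23°, shortest Δλ = 134.02° (east) — does not cross 180°.
Leg 3: +49.23° → +174.92°, shortest Δλ = 125.69° (east) — does not cross 180°.
Total crossings: 0.

0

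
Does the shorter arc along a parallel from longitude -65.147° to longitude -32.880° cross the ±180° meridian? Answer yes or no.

No

Signed shortest Δλ = ((-32.880 − -65.147 + 180) mod 360) − 180 = 32.267°.
Going east by 32.267° from -65.147° reaches -32.880° without touching 180°.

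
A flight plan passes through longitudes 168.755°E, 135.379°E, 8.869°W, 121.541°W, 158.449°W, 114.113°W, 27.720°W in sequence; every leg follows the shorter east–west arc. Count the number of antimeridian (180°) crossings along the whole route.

0

Leg 1: +168.755° → +135.379°, shortest Δλ = -33.376° (west) — does not cross 180°.
Leg 2: +135.379° → -8.869°, shortest Δλ = -144.248° (west) — does not cross 180°.
Leg 3: -8.869° → -121.541°, shortest Δλ = -112.672° (west) — does not cross 180°.
Leg 4: -121.541° → -158.449°, shortest Δλ = -36.908° (west) — does not cross 180°.
Leg 5: -158.449° → -114.113°, shortest Δλ = 44.336° (east) — does not cross 180°.
Leg 6: -114.113° → -27.720°, shortest Δλ = 86.393° (east) — does not cross 180°.
Total crossings: 0.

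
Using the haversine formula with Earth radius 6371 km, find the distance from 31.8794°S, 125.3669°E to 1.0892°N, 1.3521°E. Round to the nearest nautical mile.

Δλ = 1.3521 − 125.3669 = -124.0148°.
Δφ = 1.0892 − -31.8794 = 32.9686°.
a = sin²(Δφ/2) + cos φ₁ · cos φ₂ · sin²(Δλ/2) = 0.742490.
c = 2·atan2(√a, √(1−a)) = 2.07714 rad → d = 6371·c ≈ 13233.44 km ≈ 7145.49 nmi.

7145 nmi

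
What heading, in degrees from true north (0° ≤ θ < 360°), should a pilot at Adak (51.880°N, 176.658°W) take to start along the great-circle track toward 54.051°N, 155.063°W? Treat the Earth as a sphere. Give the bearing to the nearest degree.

Δλ = -155.063 − -176.658 = 21.595°.
θ = atan2( sin Δλ · cos φ₂ , cos φ₁ · sin φ₂ − sin φ₁ · cos φ₂ · cos Δλ )
  = atan2(0.21607, 0.07030) = 71.977° → normalised to [0°, 360°): 71.977°.

72°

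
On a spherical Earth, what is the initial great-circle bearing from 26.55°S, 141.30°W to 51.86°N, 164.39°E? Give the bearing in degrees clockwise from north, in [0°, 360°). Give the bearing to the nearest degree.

Δλ = 164.39 − -141.30 = 305.69°; wrapped into (−180°, 180°]: -54.31°.
θ = atan2( sin Δλ · cos φ₂ , cos φ₁ · sin φ₂ − sin φ₁ · cos φ₂ · cos Δλ )
  = atan2(-0.50159, 0.86461) = -30.120° → normalised to [0°, 360°): 329.880°.

330°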